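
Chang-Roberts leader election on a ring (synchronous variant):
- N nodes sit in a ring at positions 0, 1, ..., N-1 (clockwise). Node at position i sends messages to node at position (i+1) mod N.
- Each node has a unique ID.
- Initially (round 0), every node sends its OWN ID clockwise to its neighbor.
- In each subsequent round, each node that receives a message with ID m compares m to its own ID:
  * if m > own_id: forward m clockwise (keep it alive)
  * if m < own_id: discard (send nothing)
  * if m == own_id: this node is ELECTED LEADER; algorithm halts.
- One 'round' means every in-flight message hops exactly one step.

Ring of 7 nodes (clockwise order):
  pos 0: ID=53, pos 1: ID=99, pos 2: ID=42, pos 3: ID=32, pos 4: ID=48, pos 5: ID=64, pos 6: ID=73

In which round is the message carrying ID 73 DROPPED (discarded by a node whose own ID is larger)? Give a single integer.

Answer: 2

Derivation:
Round 1: pos1(id99) recv 53: drop; pos2(id42) recv 99: fwd; pos3(id32) recv 42: fwd; pos4(id48) recv 32: drop; pos5(id64) recv 48: drop; pos6(id73) recv 64: drop; pos0(id53) recv 73: fwd
Round 2: pos3(id32) recv 99: fwd; pos4(id48) recv 42: drop; pos1(id99) recv 73: drop
Round 3: pos4(id48) recv 99: fwd
Round 4: pos5(id64) recv 99: fwd
Round 5: pos6(id73) recv 99: fwd
Round 6: pos0(id53) recv 99: fwd
Round 7: pos1(id99) recv 99: ELECTED
Message ID 73 originates at pos 6; dropped at pos 1 in round 2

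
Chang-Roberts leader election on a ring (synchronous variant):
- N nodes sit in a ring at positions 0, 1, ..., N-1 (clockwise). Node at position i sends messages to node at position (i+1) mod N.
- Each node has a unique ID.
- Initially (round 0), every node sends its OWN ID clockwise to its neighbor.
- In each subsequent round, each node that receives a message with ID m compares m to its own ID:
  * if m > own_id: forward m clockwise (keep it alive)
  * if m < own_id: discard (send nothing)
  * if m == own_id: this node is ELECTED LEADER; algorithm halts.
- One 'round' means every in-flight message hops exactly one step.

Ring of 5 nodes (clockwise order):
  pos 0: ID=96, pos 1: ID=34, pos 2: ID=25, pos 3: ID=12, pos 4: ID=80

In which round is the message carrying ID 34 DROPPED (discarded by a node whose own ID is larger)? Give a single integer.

Round 1: pos1(id34) recv 96: fwd; pos2(id25) recv 34: fwd; pos3(id12) recv 25: fwd; pos4(id80) recv 12: drop; pos0(id96) recv 80: drop
Round 2: pos2(id25) recv 96: fwd; pos3(id12) recv 34: fwd; pos4(id80) recv 25: drop
Round 3: pos3(id12) recv 96: fwd; pos4(id80) recv 34: drop
Round 4: pos4(id80) recv 96: fwd
Round 5: pos0(id96) recv 96: ELECTED
Message ID 34 originates at pos 1; dropped at pos 4 in round 3

Answer: 3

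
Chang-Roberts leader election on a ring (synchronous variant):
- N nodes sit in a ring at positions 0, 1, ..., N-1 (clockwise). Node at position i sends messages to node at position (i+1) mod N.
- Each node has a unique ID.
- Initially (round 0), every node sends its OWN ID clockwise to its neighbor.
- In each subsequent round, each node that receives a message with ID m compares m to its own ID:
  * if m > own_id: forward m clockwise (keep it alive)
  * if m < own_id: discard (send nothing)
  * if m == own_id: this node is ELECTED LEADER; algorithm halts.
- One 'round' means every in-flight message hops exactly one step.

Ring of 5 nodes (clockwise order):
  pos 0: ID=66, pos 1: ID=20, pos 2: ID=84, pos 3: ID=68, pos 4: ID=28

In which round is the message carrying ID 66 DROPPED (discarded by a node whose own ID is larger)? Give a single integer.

Answer: 2

Derivation:
Round 1: pos1(id20) recv 66: fwd; pos2(id84) recv 20: drop; pos3(id68) recv 84: fwd; pos4(id28) recv 68: fwd; pos0(id66) recv 28: drop
Round 2: pos2(id84) recv 66: drop; pos4(id28) recv 84: fwd; pos0(id66) recv 68: fwd
Round 3: pos0(id66) recv 84: fwd; pos1(id20) recv 68: fwd
Round 4: pos1(id20) recv 84: fwd; pos2(id84) recv 68: drop
Round 5: pos2(id84) recv 84: ELECTED
Message ID 66 originates at pos 0; dropped at pos 2 in round 2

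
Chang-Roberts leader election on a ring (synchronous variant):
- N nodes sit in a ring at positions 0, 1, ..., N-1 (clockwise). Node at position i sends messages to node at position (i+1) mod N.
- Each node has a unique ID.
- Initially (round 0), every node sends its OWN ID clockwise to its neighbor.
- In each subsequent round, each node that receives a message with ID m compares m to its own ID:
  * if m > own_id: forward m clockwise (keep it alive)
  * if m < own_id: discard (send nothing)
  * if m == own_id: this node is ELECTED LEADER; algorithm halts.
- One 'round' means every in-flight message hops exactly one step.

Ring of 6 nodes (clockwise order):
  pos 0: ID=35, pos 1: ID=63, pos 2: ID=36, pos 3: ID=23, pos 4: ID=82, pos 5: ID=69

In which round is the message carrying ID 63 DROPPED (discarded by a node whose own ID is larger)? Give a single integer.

Answer: 3

Derivation:
Round 1: pos1(id63) recv 35: drop; pos2(id36) recv 63: fwd; pos3(id23) recv 36: fwd; pos4(id82) recv 23: drop; pos5(id69) recv 82: fwd; pos0(id35) recv 69: fwd
Round 2: pos3(id23) recv 63: fwd; pos4(id82) recv 36: drop; pos0(id35) recv 82: fwd; pos1(id63) recv 69: fwd
Round 3: pos4(id82) recv 63: drop; pos1(id63) recv 82: fwd; pos2(id36) recv 69: fwd
Round 4: pos2(id36) recv 82: fwd; pos3(id23) recv 69: fwd
Round 5: pos3(id23) recv 82: fwd; pos4(id82) recv 69: drop
Round 6: pos4(id82) recv 82: ELECTED
Message ID 63 originates at pos 1; dropped at pos 4 in round 3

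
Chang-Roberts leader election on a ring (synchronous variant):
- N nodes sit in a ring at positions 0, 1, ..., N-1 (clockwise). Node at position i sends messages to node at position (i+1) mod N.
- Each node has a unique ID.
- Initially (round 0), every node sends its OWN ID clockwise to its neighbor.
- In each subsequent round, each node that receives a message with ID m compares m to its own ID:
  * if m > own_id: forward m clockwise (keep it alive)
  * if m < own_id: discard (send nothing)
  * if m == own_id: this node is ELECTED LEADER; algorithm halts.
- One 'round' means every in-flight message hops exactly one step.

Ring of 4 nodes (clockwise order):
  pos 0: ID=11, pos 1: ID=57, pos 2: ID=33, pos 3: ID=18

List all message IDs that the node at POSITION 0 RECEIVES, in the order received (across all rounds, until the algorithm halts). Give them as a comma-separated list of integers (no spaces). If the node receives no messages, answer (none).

Round 1: pos1(id57) recv 11: drop; pos2(id33) recv 57: fwd; pos3(id18) recv 33: fwd; pos0(id11) recv 18: fwd
Round 2: pos3(id18) recv 57: fwd; pos0(id11) recv 33: fwd; pos1(id57) recv 18: drop
Round 3: pos0(id11) recv 57: fwd; pos1(id57) recv 33: drop
Round 4: pos1(id57) recv 57: ELECTED

Answer: 18,33,57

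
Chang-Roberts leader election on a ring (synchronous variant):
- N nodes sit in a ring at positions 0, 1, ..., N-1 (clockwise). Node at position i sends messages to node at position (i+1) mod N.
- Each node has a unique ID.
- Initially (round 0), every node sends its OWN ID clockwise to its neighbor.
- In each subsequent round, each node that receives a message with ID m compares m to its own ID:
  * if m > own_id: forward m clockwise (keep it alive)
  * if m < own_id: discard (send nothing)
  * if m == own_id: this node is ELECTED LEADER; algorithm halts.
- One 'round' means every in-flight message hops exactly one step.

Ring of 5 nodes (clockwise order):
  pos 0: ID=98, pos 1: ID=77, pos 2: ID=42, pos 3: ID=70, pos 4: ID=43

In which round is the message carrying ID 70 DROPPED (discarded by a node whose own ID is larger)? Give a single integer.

Answer: 2

Derivation:
Round 1: pos1(id77) recv 98: fwd; pos2(id42) recv 77: fwd; pos3(id70) recv 42: drop; pos4(id43) recv 70: fwd; pos0(id98) recv 43: drop
Round 2: pos2(id42) recv 98: fwd; pos3(id70) recv 77: fwd; pos0(id98) recv 70: drop
Round 3: pos3(id70) recv 98: fwd; pos4(id43) recv 77: fwd
Round 4: pos4(id43) recv 98: fwd; pos0(id98) recv 77: drop
Round 5: pos0(id98) recv 98: ELECTED
Message ID 70 originates at pos 3; dropped at pos 0 in round 2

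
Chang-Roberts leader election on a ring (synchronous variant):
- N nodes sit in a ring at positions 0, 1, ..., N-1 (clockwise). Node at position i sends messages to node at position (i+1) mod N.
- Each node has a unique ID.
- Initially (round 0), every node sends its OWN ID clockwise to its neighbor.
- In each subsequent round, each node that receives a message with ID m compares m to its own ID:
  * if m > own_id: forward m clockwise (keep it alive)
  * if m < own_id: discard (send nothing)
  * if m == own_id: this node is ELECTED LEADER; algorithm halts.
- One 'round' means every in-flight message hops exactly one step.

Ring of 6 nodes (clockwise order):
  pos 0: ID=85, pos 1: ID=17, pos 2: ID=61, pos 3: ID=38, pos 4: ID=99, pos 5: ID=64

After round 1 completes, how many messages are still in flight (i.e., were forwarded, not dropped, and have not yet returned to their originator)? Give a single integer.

Round 1: pos1(id17) recv 85: fwd; pos2(id61) recv 17: drop; pos3(id38) recv 61: fwd; pos4(id99) recv 38: drop; pos5(id64) recv 99: fwd; pos0(id85) recv 64: drop
After round 1: 3 messages still in flight

Answer: 3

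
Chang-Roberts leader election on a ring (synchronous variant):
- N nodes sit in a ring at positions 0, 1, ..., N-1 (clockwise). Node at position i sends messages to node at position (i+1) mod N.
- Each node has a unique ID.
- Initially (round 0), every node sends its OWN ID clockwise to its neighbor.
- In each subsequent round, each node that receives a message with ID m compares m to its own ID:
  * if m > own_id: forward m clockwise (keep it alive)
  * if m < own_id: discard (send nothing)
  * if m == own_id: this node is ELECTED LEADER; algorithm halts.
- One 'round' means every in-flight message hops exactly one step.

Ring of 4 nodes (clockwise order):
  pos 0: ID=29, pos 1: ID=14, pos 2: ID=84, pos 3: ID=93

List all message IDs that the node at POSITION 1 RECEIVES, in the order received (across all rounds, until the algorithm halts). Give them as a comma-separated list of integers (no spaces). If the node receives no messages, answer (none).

Answer: 29,93

Derivation:
Round 1: pos1(id14) recv 29: fwd; pos2(id84) recv 14: drop; pos3(id93) recv 84: drop; pos0(id29) recv 93: fwd
Round 2: pos2(id84) recv 29: drop; pos1(id14) recv 93: fwd
Round 3: pos2(id84) recv 93: fwd
Round 4: pos3(id93) recv 93: ELECTED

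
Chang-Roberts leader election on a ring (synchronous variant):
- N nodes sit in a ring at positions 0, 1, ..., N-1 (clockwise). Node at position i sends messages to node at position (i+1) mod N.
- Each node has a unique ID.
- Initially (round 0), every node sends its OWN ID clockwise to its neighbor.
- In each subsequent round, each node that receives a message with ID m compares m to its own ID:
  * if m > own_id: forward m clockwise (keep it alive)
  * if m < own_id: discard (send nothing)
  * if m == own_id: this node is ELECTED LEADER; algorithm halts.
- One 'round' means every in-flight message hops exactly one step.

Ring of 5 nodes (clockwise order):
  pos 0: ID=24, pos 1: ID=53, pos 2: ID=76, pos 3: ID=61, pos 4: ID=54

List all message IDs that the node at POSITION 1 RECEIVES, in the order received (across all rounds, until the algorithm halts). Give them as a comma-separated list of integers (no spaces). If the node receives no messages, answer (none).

Round 1: pos1(id53) recv 24: drop; pos2(id76) recv 53: drop; pos3(id61) recv 76: fwd; pos4(id54) recv 61: fwd; pos0(id24) recv 54: fwd
Round 2: pos4(id54) recv 76: fwd; pos0(id24) recv 61: fwd; pos1(id53) recv 54: fwd
Round 3: pos0(id24) recv 76: fwd; pos1(id53) recv 61: fwd; pos2(id76) recv 54: drop
Round 4: pos1(id53) recv 76: fwd; pos2(id76) recv 61: drop
Round 5: pos2(id76) recv 76: ELECTED

Answer: 24,54,61,76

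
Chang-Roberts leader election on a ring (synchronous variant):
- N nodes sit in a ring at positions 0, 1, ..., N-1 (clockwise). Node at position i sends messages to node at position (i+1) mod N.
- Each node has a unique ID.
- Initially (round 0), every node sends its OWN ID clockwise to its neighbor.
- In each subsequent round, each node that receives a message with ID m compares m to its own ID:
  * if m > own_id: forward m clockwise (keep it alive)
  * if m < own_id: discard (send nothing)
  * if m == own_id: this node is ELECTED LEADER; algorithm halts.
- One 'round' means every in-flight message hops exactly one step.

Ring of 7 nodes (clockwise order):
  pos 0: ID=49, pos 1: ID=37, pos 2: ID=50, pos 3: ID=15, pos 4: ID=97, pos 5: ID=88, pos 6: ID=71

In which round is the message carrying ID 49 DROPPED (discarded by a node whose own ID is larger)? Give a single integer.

Round 1: pos1(id37) recv 49: fwd; pos2(id50) recv 37: drop; pos3(id15) recv 50: fwd; pos4(id97) recv 15: drop; pos5(id88) recv 97: fwd; pos6(id71) recv 88: fwd; pos0(id49) recv 71: fwd
Round 2: pos2(id50) recv 49: drop; pos4(id97) recv 50: drop; pos6(id71) recv 97: fwd; pos0(id49) recv 88: fwd; pos1(id37) recv 71: fwd
Round 3: pos0(id49) recv 97: fwd; pos1(id37) recv 88: fwd; pos2(id50) recv 71: fwd
Round 4: pos1(id37) recv 97: fwd; pos2(id50) recv 88: fwd; pos3(id15) recv 71: fwd
Round 5: pos2(id50) recv 97: fwd; pos3(id15) recv 88: fwd; pos4(id97) recv 71: drop
Round 6: pos3(id15) recv 97: fwd; pos4(id97) recv 88: drop
Round 7: pos4(id97) recv 97: ELECTED
Message ID 49 originates at pos 0; dropped at pos 2 in round 2

Answer: 2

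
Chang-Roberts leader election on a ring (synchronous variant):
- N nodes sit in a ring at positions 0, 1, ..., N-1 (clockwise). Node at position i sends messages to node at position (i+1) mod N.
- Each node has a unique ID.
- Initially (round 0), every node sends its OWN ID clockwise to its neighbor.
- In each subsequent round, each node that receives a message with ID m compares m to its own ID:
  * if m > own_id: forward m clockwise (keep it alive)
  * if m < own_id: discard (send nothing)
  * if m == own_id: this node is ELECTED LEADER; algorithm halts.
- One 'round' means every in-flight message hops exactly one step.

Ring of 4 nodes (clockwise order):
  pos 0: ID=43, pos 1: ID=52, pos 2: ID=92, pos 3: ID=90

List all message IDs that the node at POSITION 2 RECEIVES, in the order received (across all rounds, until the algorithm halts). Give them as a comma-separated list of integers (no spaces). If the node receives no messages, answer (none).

Round 1: pos1(id52) recv 43: drop; pos2(id92) recv 52: drop; pos3(id90) recv 92: fwd; pos0(id43) recv 90: fwd
Round 2: pos0(id43) recv 92: fwd; pos1(id52) recv 90: fwd
Round 3: pos1(id52) recv 92: fwd; pos2(id92) recv 90: drop
Round 4: pos2(id92) recv 92: ELECTED

Answer: 52,90,92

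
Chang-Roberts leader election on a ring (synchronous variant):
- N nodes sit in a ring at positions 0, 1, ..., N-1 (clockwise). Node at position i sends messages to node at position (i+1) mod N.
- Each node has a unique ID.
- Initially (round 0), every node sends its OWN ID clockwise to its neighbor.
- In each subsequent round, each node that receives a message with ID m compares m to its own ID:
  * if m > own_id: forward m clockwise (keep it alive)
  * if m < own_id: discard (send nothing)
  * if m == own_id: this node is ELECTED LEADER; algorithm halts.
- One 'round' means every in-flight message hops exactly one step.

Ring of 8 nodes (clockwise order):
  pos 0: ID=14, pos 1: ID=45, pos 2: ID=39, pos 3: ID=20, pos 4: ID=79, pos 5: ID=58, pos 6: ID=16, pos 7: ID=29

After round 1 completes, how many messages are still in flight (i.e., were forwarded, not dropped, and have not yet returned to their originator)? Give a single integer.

Answer: 5

Derivation:
Round 1: pos1(id45) recv 14: drop; pos2(id39) recv 45: fwd; pos3(id20) recv 39: fwd; pos4(id79) recv 20: drop; pos5(id58) recv 79: fwd; pos6(id16) recv 58: fwd; pos7(id29) recv 16: drop; pos0(id14) recv 29: fwd
After round 1: 5 messages still in flight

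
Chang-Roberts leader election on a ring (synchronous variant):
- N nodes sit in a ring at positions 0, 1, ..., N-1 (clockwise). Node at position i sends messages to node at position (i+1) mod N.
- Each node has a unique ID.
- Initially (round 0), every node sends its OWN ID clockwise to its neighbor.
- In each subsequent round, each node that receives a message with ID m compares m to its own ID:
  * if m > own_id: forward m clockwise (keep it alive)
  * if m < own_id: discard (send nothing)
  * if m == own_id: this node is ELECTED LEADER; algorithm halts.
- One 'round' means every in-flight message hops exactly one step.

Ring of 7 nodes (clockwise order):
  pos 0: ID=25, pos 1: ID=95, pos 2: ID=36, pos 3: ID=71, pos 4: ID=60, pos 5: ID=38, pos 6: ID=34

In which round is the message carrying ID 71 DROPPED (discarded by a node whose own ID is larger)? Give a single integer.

Round 1: pos1(id95) recv 25: drop; pos2(id36) recv 95: fwd; pos3(id71) recv 36: drop; pos4(id60) recv 71: fwd; pos5(id38) recv 60: fwd; pos6(id34) recv 38: fwd; pos0(id25) recv 34: fwd
Round 2: pos3(id71) recv 95: fwd; pos5(id38) recv 71: fwd; pos6(id34) recv 60: fwd; pos0(id25) recv 38: fwd; pos1(id95) recv 34: drop
Round 3: pos4(id60) recv 95: fwd; pos6(id34) recv 71: fwd; pos0(id25) recv 60: fwd; pos1(id95) recv 38: drop
Round 4: pos5(id38) recv 95: fwd; pos0(id25) recv 71: fwd; pos1(id95) recv 60: drop
Round 5: pos6(id34) recv 95: fwd; pos1(id95) recv 71: drop
Round 6: pos0(id25) recv 95: fwd
Round 7: pos1(id95) recv 95: ELECTED
Message ID 71 originates at pos 3; dropped at pos 1 in round 5

Answer: 5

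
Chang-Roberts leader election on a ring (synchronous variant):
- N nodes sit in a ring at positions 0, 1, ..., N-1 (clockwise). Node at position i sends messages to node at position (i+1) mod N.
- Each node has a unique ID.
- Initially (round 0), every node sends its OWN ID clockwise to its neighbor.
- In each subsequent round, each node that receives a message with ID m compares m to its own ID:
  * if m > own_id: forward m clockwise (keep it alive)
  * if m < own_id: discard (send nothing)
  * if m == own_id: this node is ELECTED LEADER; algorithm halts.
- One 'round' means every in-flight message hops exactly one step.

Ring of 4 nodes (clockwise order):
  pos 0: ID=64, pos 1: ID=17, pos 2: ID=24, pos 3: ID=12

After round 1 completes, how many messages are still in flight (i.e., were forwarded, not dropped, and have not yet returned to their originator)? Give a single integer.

Answer: 2

Derivation:
Round 1: pos1(id17) recv 64: fwd; pos2(id24) recv 17: drop; pos3(id12) recv 24: fwd; pos0(id64) recv 12: drop
After round 1: 2 messages still in flight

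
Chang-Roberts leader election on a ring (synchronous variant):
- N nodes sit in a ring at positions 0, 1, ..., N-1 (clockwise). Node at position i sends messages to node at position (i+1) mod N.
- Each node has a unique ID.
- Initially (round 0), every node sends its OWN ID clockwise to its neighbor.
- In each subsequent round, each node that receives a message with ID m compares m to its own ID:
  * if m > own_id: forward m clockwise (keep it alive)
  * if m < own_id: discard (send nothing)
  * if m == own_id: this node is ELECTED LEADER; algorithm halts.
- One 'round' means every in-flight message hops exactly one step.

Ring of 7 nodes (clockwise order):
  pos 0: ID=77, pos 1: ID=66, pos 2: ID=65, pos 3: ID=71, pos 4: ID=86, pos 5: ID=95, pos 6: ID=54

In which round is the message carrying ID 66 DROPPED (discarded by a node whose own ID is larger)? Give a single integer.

Round 1: pos1(id66) recv 77: fwd; pos2(id65) recv 66: fwd; pos3(id71) recv 65: drop; pos4(id86) recv 71: drop; pos5(id95) recv 86: drop; pos6(id54) recv 95: fwd; pos0(id77) recv 54: drop
Round 2: pos2(id65) recv 77: fwd; pos3(id71) recv 66: drop; pos0(id77) recv 95: fwd
Round 3: pos3(id71) recv 77: fwd; pos1(id66) recv 95: fwd
Round 4: pos4(id86) recv 77: drop; pos2(id65) recv 95: fwd
Round 5: pos3(id71) recv 95: fwd
Round 6: pos4(id86) recv 95: fwd
Round 7: pos5(id95) recv 95: ELECTED
Message ID 66 originates at pos 1; dropped at pos 3 in round 2

Answer: 2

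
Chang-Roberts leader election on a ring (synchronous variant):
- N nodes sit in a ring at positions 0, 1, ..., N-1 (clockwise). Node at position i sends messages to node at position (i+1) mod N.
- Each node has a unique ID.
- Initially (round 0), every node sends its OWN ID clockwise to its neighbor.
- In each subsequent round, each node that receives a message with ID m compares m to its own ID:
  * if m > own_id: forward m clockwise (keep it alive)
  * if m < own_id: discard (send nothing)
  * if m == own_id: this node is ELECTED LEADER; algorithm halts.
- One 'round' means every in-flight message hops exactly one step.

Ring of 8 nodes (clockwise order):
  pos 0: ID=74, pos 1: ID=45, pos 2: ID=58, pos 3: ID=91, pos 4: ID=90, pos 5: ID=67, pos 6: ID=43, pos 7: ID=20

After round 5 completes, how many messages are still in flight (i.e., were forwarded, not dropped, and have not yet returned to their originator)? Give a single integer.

Answer: 2

Derivation:
Round 1: pos1(id45) recv 74: fwd; pos2(id58) recv 45: drop; pos3(id91) recv 58: drop; pos4(id90) recv 91: fwd; pos5(id67) recv 90: fwd; pos6(id43) recv 67: fwd; pos7(id20) recv 43: fwd; pos0(id74) recv 20: drop
Round 2: pos2(id58) recv 74: fwd; pos5(id67) recv 91: fwd; pos6(id43) recv 90: fwd; pos7(id20) recv 67: fwd; pos0(id74) recv 43: drop
Round 3: pos3(id91) recv 74: drop; pos6(id43) recv 91: fwd; pos7(id20) recv 90: fwd; pos0(id74) recv 67: drop
Round 4: pos7(id20) recv 91: fwd; pos0(id74) recv 90: fwd
Round 5: pos0(id74) recv 91: fwd; pos1(id45) recv 90: fwd
After round 5: 2 messages still in flight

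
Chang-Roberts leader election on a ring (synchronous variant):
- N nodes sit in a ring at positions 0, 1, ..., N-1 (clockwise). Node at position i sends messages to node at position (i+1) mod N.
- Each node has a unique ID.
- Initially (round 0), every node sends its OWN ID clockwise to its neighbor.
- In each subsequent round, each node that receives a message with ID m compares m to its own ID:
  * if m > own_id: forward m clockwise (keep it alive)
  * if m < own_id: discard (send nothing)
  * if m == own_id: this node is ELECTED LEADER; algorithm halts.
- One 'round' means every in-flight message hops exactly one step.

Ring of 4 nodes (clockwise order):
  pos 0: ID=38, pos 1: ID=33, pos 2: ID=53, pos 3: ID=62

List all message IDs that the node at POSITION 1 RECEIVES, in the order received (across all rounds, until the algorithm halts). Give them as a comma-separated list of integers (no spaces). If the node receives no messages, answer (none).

Answer: 38,62

Derivation:
Round 1: pos1(id33) recv 38: fwd; pos2(id53) recv 33: drop; pos3(id62) recv 53: drop; pos0(id38) recv 62: fwd
Round 2: pos2(id53) recv 38: drop; pos1(id33) recv 62: fwd
Round 3: pos2(id53) recv 62: fwd
Round 4: pos3(id62) recv 62: ELECTED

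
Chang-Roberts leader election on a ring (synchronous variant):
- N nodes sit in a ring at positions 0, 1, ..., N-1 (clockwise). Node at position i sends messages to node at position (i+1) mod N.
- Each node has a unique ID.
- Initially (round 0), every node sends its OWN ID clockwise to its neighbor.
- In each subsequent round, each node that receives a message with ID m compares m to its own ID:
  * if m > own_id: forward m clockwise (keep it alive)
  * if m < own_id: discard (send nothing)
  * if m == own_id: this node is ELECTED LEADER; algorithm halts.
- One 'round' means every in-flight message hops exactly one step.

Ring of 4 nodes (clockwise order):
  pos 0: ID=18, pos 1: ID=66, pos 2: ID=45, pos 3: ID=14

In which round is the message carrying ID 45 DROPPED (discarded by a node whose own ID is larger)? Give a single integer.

Answer: 3

Derivation:
Round 1: pos1(id66) recv 18: drop; pos2(id45) recv 66: fwd; pos3(id14) recv 45: fwd; pos0(id18) recv 14: drop
Round 2: pos3(id14) recv 66: fwd; pos0(id18) recv 45: fwd
Round 3: pos0(id18) recv 66: fwd; pos1(id66) recv 45: drop
Round 4: pos1(id66) recv 66: ELECTED
Message ID 45 originates at pos 2; dropped at pos 1 in round 3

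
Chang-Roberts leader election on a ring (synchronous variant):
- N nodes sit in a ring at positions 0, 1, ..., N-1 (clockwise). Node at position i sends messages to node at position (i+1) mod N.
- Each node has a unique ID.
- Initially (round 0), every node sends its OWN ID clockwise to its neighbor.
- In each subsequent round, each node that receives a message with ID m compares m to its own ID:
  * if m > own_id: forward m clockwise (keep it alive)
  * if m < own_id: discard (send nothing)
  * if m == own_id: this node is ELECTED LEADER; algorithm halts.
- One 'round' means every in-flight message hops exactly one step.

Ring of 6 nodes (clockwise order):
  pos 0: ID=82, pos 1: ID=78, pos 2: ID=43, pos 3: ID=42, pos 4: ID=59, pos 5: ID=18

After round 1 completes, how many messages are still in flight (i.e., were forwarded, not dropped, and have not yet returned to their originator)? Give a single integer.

Answer: 4

Derivation:
Round 1: pos1(id78) recv 82: fwd; pos2(id43) recv 78: fwd; pos3(id42) recv 43: fwd; pos4(id59) recv 42: drop; pos5(id18) recv 59: fwd; pos0(id82) recv 18: drop
After round 1: 4 messages still in flight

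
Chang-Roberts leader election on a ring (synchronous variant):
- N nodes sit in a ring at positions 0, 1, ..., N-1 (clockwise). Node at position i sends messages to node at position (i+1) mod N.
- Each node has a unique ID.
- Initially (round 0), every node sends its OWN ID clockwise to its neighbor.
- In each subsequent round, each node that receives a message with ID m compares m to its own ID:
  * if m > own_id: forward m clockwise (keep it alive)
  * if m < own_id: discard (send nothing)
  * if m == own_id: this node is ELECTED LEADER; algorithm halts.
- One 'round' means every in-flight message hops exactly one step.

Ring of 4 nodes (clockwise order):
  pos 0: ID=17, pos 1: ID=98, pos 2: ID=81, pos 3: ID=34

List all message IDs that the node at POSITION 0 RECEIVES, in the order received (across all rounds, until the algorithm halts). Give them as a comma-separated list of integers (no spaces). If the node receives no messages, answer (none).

Round 1: pos1(id98) recv 17: drop; pos2(id81) recv 98: fwd; pos3(id34) recv 81: fwd; pos0(id17) recv 34: fwd
Round 2: pos3(id34) recv 98: fwd; pos0(id17) recv 81: fwd; pos1(id98) recv 34: drop
Round 3: pos0(id17) recv 98: fwd; pos1(id98) recv 81: drop
Round 4: pos1(id98) recv 98: ELECTED

Answer: 34,81,98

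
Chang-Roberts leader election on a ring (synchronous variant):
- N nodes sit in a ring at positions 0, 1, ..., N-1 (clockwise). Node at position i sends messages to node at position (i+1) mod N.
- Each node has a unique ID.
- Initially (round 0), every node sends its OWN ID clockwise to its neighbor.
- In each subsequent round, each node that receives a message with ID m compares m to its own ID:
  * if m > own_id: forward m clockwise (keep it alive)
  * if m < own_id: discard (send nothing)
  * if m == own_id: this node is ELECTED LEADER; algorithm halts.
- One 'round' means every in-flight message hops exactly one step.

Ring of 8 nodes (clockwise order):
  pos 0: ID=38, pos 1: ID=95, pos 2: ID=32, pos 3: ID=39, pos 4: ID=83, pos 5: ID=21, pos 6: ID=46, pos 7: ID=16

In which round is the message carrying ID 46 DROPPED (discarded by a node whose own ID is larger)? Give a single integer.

Round 1: pos1(id95) recv 38: drop; pos2(id32) recv 95: fwd; pos3(id39) recv 32: drop; pos4(id83) recv 39: drop; pos5(id21) recv 83: fwd; pos6(id46) recv 21: drop; pos7(id16) recv 46: fwd; pos0(id38) recv 16: drop
Round 2: pos3(id39) recv 95: fwd; pos6(id46) recv 83: fwd; pos0(id38) recv 46: fwd
Round 3: pos4(id83) recv 95: fwd; pos7(id16) recv 83: fwd; pos1(id95) recv 46: drop
Round 4: pos5(id21) recv 95: fwd; pos0(id38) recv 83: fwd
Round 5: pos6(id46) recv 95: fwd; pos1(id95) recv 83: drop
Round 6: pos7(id16) recv 95: fwd
Round 7: pos0(id38) recv 95: fwd
Round 8: pos1(id95) recv 95: ELECTED
Message ID 46 originates at pos 6; dropped at pos 1 in round 3

Answer: 3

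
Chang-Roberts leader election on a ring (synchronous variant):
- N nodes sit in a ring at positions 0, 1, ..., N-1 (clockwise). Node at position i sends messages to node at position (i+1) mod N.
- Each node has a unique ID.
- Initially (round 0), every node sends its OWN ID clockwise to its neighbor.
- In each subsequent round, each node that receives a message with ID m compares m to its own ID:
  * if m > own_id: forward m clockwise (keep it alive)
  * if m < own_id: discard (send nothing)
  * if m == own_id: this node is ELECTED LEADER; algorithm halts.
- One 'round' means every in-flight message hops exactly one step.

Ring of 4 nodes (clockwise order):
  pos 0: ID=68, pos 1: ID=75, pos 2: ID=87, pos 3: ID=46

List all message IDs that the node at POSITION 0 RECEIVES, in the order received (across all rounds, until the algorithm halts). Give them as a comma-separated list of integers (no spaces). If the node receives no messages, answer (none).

Round 1: pos1(id75) recv 68: drop; pos2(id87) recv 75: drop; pos3(id46) recv 87: fwd; pos0(id68) recv 46: drop
Round 2: pos0(id68) recv 87: fwd
Round 3: pos1(id75) recv 87: fwd
Round 4: pos2(id87) recv 87: ELECTED

Answer: 46,87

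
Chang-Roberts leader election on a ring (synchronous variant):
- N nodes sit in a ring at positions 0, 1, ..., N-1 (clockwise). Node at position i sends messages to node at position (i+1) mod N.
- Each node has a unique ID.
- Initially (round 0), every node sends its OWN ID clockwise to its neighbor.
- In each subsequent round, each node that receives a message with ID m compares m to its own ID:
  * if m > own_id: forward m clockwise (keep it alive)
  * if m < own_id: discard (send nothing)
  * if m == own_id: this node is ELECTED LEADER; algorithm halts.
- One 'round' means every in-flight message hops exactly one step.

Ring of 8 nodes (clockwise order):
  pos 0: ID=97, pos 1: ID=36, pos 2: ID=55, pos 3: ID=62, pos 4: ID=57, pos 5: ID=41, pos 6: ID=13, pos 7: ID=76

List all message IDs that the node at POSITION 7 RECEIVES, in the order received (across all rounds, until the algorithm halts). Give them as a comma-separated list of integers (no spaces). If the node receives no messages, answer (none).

Round 1: pos1(id36) recv 97: fwd; pos2(id55) recv 36: drop; pos3(id62) recv 55: drop; pos4(id57) recv 62: fwd; pos5(id41) recv 57: fwd; pos6(id13) recv 41: fwd; pos7(id76) recv 13: drop; pos0(id97) recv 76: drop
Round 2: pos2(id55) recv 97: fwd; pos5(id41) recv 62: fwd; pos6(id13) recv 57: fwd; pos7(id76) recv 41: drop
Round 3: pos3(id62) recv 97: fwd; pos6(id13) recv 62: fwd; pos7(id76) recv 57: drop
Round 4: pos4(id57) recv 97: fwd; pos7(id76) recv 62: drop
Round 5: pos5(id41) recv 97: fwd
Round 6: pos6(id13) recv 97: fwd
Round 7: pos7(id76) recv 97: fwd
Round 8: pos0(id97) recv 97: ELECTED

Answer: 13,41,57,62,97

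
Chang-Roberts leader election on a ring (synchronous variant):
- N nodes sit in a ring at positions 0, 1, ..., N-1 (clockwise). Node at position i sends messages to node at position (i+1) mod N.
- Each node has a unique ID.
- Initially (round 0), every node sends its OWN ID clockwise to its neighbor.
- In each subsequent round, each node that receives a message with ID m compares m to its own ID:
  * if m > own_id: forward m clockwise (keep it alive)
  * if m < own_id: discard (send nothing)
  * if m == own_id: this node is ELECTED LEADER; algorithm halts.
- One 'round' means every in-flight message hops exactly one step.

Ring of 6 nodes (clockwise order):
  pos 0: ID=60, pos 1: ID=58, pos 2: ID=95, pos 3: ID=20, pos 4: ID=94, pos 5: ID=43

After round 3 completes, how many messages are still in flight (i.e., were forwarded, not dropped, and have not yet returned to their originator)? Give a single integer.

Round 1: pos1(id58) recv 60: fwd; pos2(id95) recv 58: drop; pos3(id20) recv 95: fwd; pos4(id94) recv 20: drop; pos5(id43) recv 94: fwd; pos0(id60) recv 43: drop
Round 2: pos2(id95) recv 60: drop; pos4(id94) recv 95: fwd; pos0(id60) recv 94: fwd
Round 3: pos5(id43) recv 95: fwd; pos1(id58) recv 94: fwd
After round 3: 2 messages still in flight

Answer: 2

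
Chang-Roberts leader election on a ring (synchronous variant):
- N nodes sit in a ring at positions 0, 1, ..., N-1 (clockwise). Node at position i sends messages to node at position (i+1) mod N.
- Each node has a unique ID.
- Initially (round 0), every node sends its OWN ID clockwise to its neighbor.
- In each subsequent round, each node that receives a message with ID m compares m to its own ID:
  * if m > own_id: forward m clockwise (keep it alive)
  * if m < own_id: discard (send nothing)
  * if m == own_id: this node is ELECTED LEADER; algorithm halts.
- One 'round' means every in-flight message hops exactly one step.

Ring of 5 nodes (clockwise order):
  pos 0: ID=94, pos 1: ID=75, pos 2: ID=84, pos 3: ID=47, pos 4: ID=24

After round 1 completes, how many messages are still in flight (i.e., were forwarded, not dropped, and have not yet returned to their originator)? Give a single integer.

Answer: 3

Derivation:
Round 1: pos1(id75) recv 94: fwd; pos2(id84) recv 75: drop; pos3(id47) recv 84: fwd; pos4(id24) recv 47: fwd; pos0(id94) recv 24: drop
After round 1: 3 messages still in flight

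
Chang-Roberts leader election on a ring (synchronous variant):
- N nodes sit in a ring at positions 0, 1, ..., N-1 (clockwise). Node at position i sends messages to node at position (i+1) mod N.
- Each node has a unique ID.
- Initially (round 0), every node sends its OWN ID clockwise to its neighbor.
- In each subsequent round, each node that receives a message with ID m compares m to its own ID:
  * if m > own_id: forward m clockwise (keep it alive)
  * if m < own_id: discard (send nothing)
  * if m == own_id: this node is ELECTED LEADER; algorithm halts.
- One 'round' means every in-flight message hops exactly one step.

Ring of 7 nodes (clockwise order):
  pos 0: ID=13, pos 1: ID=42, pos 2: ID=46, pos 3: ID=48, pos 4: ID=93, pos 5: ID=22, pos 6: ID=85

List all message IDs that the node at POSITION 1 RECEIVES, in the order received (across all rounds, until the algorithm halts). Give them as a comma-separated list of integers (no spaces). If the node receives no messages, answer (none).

Answer: 13,85,93

Derivation:
Round 1: pos1(id42) recv 13: drop; pos2(id46) recv 42: drop; pos3(id48) recv 46: drop; pos4(id93) recv 48: drop; pos5(id22) recv 93: fwd; pos6(id85) recv 22: drop; pos0(id13) recv 85: fwd
Round 2: pos6(id85) recv 93: fwd; pos1(id42) recv 85: fwd
Round 3: pos0(id13) recv 93: fwd; pos2(id46) recv 85: fwd
Round 4: pos1(id42) recv 93: fwd; pos3(id48) recv 85: fwd
Round 5: pos2(id46) recv 93: fwd; pos4(id93) recv 85: drop
Round 6: pos3(id48) recv 93: fwd
Round 7: pos4(id93) recv 93: ELECTED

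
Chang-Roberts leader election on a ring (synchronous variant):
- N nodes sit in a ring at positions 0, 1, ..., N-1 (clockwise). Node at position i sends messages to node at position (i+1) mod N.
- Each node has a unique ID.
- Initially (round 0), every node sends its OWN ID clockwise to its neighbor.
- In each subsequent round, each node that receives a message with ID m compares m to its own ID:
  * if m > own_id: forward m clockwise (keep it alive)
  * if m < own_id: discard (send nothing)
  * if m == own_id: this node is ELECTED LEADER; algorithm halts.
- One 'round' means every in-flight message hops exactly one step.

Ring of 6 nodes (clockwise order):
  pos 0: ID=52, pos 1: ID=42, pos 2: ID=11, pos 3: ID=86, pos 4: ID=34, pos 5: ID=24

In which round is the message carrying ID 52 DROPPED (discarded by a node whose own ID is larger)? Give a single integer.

Answer: 3

Derivation:
Round 1: pos1(id42) recv 52: fwd; pos2(id11) recv 42: fwd; pos3(id86) recv 11: drop; pos4(id34) recv 86: fwd; pos5(id24) recv 34: fwd; pos0(id52) recv 24: drop
Round 2: pos2(id11) recv 52: fwd; pos3(id86) recv 42: drop; pos5(id24) recv 86: fwd; pos0(id52) recv 34: drop
Round 3: pos3(id86) recv 52: drop; pos0(id52) recv 86: fwd
Round 4: pos1(id42) recv 86: fwd
Round 5: pos2(id11) recv 86: fwd
Round 6: pos3(id86) recv 86: ELECTED
Message ID 52 originates at pos 0; dropped at pos 3 in round 3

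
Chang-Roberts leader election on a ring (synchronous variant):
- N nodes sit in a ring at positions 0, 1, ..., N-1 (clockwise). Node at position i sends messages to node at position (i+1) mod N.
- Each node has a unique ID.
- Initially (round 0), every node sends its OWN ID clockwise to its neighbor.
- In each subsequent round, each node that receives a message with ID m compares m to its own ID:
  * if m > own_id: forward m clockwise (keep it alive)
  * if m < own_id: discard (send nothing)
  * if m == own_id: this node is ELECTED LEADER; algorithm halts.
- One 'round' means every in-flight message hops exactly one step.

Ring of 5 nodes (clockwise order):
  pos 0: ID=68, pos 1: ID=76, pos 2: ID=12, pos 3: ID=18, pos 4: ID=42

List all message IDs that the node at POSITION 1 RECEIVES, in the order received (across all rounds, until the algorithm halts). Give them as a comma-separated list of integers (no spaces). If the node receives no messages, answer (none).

Answer: 68,76

Derivation:
Round 1: pos1(id76) recv 68: drop; pos2(id12) recv 76: fwd; pos3(id18) recv 12: drop; pos4(id42) recv 18: drop; pos0(id68) recv 42: drop
Round 2: pos3(id18) recv 76: fwd
Round 3: pos4(id42) recv 76: fwd
Round 4: pos0(id68) recv 76: fwd
Round 5: pos1(id76) recv 76: ELECTED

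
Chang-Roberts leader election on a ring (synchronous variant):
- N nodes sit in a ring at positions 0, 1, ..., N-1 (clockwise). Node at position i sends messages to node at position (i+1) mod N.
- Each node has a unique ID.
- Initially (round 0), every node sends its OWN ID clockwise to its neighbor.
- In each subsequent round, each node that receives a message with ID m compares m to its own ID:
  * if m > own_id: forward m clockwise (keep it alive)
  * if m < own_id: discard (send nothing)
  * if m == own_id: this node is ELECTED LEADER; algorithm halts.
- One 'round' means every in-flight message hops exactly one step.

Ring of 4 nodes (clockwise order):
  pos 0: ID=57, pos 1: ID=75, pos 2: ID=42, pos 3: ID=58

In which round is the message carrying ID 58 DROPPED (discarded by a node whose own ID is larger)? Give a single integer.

Round 1: pos1(id75) recv 57: drop; pos2(id42) recv 75: fwd; pos3(id58) recv 42: drop; pos0(id57) recv 58: fwd
Round 2: pos3(id58) recv 75: fwd; pos1(id75) recv 58: drop
Round 3: pos0(id57) recv 75: fwd
Round 4: pos1(id75) recv 75: ELECTED
Message ID 58 originates at pos 3; dropped at pos 1 in round 2

Answer: 2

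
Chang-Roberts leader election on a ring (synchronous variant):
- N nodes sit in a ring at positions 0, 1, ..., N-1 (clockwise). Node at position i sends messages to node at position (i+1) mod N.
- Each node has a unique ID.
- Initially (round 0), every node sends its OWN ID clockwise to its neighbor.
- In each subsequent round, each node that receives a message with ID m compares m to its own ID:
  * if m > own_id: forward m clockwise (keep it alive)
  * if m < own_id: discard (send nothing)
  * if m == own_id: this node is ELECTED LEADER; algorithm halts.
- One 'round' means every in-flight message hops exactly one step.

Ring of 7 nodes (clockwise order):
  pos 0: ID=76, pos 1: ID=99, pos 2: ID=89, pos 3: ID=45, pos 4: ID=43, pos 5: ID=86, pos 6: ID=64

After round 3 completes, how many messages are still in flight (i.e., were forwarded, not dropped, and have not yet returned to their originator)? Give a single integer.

Answer: 2

Derivation:
Round 1: pos1(id99) recv 76: drop; pos2(id89) recv 99: fwd; pos3(id45) recv 89: fwd; pos4(id43) recv 45: fwd; pos5(id86) recv 43: drop; pos6(id64) recv 86: fwd; pos0(id76) recv 64: drop
Round 2: pos3(id45) recv 99: fwd; pos4(id43) recv 89: fwd; pos5(id86) recv 45: drop; pos0(id76) recv 86: fwd
Round 3: pos4(id43) recv 99: fwd; pos5(id86) recv 89: fwd; pos1(id99) recv 86: drop
After round 3: 2 messages still in flight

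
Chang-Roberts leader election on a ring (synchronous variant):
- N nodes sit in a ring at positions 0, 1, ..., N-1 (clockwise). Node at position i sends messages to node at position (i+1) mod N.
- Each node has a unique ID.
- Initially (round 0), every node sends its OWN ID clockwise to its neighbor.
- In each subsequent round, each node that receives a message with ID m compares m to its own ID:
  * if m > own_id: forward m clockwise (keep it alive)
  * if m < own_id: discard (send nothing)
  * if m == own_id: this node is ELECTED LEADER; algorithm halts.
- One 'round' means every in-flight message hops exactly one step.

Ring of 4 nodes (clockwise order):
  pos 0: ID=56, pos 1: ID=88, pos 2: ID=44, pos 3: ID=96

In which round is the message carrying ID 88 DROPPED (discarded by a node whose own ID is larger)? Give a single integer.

Round 1: pos1(id88) recv 56: drop; pos2(id44) recv 88: fwd; pos3(id96) recv 44: drop; pos0(id56) recv 96: fwd
Round 2: pos3(id96) recv 88: drop; pos1(id88) recv 96: fwd
Round 3: pos2(id44) recv 96: fwd
Round 4: pos3(id96) recv 96: ELECTED
Message ID 88 originates at pos 1; dropped at pos 3 in round 2

Answer: 2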